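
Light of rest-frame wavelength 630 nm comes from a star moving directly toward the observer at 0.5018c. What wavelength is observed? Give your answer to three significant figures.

363 nm

Relativistic Doppler for wavelength: λ_obs = λ_src · √((1−β)/(1+β)).
With β = 0.5018: factor = √(0.4982/1.5018) = 0.57596.
λ_obs = 630 × 0.57596 = 363 nm.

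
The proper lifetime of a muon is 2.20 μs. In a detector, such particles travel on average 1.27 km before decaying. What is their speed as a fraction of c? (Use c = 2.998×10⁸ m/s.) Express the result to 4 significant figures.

0.8875c

Let x = d/(cτ) = 1270 m / (2.998×10⁸ m/s × 2.200×10^-6 s) = 1.9255. Since d = βγcτ, x = βγ = β/√(1−β²).
Solving: β² = x²/(1+x²) = 3.70755/4.70755 = 0.787575, so β = 0.8875.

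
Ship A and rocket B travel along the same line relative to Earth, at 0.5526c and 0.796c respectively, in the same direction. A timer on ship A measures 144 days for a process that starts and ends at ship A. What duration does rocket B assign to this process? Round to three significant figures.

160 days

Speed of ship A in rocket B's frame: u = (v_A − v_B)/(1 − v_A v_B/c²) = (0.5526 − 0.796)/(1 − 0.5526×0.796) = −0.2434/0.5601304 = −0.43454; |u| = 0.43454c.
At |u| = 0.43454c, γ = (1 − 0.188825)^(−1/2) = 1.1103.
Ship A's interval is proper; time dilation gives Δt_B = γΔτ = 1.1103 × 144 days = 160 days.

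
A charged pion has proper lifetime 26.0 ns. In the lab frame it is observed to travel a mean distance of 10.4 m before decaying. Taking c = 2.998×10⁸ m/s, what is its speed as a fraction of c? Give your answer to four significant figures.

0.8002c

d = βγcτ ⇒ βγ = d/(cτ) = 10.40 m / (7.7948 m) = 1.3342.
β = (βγ)/√(1+(βγ)²) = 1.3342/√2.78009 = 0.8002.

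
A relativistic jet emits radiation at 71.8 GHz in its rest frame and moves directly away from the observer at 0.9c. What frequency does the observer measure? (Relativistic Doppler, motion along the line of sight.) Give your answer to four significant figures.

16.47 GHz

Relativistic Doppler (source moving away): f_obs = f_src · √((1−β)/(1+β)).
With β = 0.9: factor = √(0.1/1.9) = 0.22942.
f_obs = 71.8 × 0.22942 = 16.47 GHz.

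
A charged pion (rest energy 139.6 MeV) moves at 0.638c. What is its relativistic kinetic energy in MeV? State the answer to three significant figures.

41.7 MeV

Lorentz factor: γ = (1 − 0.407044)^(−1/2) = 1.29864.
Kinetic energy: K = (γ − 1)mc² = (1.29864 − 1) × 139.6 MeV = 0.29864 × 139.6 = 41.7 MeV.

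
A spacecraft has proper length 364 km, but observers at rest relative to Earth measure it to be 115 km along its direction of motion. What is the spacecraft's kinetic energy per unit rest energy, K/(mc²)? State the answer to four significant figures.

Length contraction gives γ = L₀/L = 364/115 = 3.16522.
Since K = (γ−1)mc², K/(mc²) = 3.16522 − 1 = 2.165.

2.165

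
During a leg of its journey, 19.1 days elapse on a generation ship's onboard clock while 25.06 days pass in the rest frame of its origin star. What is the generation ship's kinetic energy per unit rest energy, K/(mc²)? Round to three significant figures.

0.312

From Δt = γΔτ: γ = 25.06/19.1 = 1.31204.
K/(mc²) = γ − 1 = 1.31204 − 1 = 0.312.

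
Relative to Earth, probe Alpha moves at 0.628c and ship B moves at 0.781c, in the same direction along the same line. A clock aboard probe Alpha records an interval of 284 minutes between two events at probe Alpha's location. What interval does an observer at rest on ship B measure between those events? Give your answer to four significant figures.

Transform probe Alpha's velocity into ship B's frame: (0.628 − 0.781)/(1 − 0.628·0.781) = −0.153/0.509532, so the relative speed is 0.30028c.
At |u| = 0.30028c, γ = (1 − 0.0901681)^(−1/2) = 1.0484.
Probe Alpha's interval is proper; time dilation gives Δt_B = γΔτ = 1.0484 × 284 minutes = 297.7 minutes.

297.7 minutes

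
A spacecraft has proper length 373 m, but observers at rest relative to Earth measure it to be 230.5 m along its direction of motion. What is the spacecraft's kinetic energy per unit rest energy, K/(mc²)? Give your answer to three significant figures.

γ = L₀/L = 373/230.5 = 1.61822.
Since K = (γ−1)mc², K/(mc²) = 1.61822 − 1 = 0.618.

0.618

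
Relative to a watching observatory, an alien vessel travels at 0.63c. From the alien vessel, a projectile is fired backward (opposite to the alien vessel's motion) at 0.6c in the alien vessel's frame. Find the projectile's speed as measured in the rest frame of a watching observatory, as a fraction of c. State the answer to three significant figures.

0.0482c

Relativistic velocity addition: u = (u' + v)/(1 + u'v/c²), with u' = −0.6c and v = 0.63c.
Numerator: −0.6 + 0.63 = 0.03. Denominator: 1 + (−0.6)(0.63) = 0.622.
u = 0.03/0.622 = 0.048232, so the speed is 0.0482c.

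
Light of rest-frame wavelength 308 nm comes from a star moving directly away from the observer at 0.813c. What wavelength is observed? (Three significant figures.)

959 nm

Relativistic Doppler for wavelength: λ_obs = λ_src · √((1+β)/(1−β)).
With β = 0.813: factor = √(1.813/0.187) = 3.1137.
λ_obs = 308 × 3.1137 = 959 nm.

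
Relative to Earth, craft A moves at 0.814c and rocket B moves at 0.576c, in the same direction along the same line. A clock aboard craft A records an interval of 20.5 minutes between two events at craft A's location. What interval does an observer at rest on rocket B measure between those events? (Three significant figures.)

22.9 minutes

Transform craft A's velocity into rocket B's frame: (0.814 − 0.576)/(1 − 0.814·0.576) = 0.238/0.531136, so the relative speed is 0.4481c.
At |u| = 0.4481c, γ = (1 − 0.200794)^(−1/2) = 1.1186.
The clock on craft A records proper time, so rocket B measures Δt = γΔτ = 1.1186 × 20.5 = 22.9 minutes.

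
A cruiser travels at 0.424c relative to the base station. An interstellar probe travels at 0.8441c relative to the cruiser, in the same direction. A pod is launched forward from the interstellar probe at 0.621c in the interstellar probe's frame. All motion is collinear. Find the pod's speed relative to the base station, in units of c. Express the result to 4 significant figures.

0.9841c

Compose velocities in two stages. Stage 1 (into S'): u₁ = (0.621+0.8441)/(1+0.621×0.8441) = 0.96123.
Stage 2 (into S): u = (0.96123+0.424)/(1+0.96123×0.424) = 0.98413, so the speed is 0.9841c.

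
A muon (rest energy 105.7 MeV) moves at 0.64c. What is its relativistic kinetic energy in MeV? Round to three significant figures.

31.9 MeV

Lorentz factor: γ = (1 − 0.4096)^(−1/2) = 1.30145.
Kinetic energy: K = (γ − 1)mc² = (1.30145 − 1) × 105.7 MeV = 0.30145 × 105.7 = 31.9 MeV.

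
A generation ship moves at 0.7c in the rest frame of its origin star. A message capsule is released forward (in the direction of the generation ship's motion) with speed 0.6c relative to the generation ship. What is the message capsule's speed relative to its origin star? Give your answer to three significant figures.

In units of c, u = (u' + v)/(1 + u'v) with u' = 0.6 and v = 0.7.
Numerator: 0.6 + 0.7 = 1.3. Denominator: 1 + (0.6)(0.7) = 1.42.
u = 1.3/1.42 = 0.91549, so the speed is 0.915c.

0.915c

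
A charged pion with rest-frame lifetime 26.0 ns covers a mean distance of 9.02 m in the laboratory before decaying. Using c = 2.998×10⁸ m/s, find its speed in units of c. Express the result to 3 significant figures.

0.757c

Let x = d/(cτ) = 9.020 m / (2.998×10⁸ m/s × 2.600×10^-8 s) = 1.1572. Since d = βγcτ, x = βγ = β/√(1−β²).
Solving: β² = x²/(1+x²) = 1.33911/2.33911 = 0.572487, so β = 0.757.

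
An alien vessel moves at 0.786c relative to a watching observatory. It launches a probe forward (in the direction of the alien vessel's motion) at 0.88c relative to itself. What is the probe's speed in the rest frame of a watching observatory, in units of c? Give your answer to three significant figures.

0.985c

In units of c, u = (u' + v)/(1 + u'v) with u' = 0.88 and v = 0.786.
Numerator: 0.88 + 0.786 = 1.666. Denominator: 1 + (0.88)(0.786) = 1.69168.
u = 1.666/1.69168 = 0.98482, so the speed is 0.985c.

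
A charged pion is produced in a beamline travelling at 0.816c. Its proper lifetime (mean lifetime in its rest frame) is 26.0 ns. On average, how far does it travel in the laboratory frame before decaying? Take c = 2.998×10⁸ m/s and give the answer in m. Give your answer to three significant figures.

11.0 m

With β = 0.816, γ = 1/√(1 − 0.816²) = 1/√0.334144 = 1.7299.
Lab-frame lifetime: Δt = γτ = 1.7299 × 26.0 ns = 44.977 ns.
Distance: d = vΔt = 0.816 × 2.998×10⁸ m/s × 4.4977×10^-8 s = 11.0 m.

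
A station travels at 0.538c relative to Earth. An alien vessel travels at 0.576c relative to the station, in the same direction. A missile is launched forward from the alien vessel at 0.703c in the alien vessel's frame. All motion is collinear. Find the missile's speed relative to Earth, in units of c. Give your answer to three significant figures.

Apply u = (u'+v)/(1+u'v) twice. Missile in the station frame: (0.703+0.576)/(1+0.703·0.576) = 1.279/1.404928 = 0.91037c.
That velocity, transformed to the rest frame of Earth: (0.91037+0.538)/(1+0.91037·0.538) = 1.44837/1.48977906 = 0.9722c.

0.972c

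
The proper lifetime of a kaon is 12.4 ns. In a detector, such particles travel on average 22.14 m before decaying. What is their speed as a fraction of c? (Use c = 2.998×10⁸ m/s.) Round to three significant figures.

0.986c

Let x = d/(cτ) = 22.14 m / (2.998×10⁸ m/s × 1.240×10^-8 s) = 5.9556. Since d = βγcτ, x = βγ = β/√(1−β²).
Solving: β² = x²/(1+x²) = 35.4692/36.4692 = 0.97258, so β = 0.986.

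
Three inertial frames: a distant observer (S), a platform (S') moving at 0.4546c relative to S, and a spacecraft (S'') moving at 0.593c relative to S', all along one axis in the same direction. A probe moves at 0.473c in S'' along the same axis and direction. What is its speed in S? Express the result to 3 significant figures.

Compose velocities in two stages. Stage 1 (into S'): u₁ = (0.473+0.593)/(1+0.473×0.593) = 0.83249.
Stage 2 (into S): u = (0.83249+0.4546)/(1+0.83249×0.4546) = 0.93372, so the speed is 0.934c.

0.934c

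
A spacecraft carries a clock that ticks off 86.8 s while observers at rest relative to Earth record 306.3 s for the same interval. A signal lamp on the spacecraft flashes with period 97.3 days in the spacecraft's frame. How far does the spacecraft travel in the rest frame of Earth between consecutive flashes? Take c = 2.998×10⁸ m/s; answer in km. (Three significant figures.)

γ = Δt/Δτ = 306.3/86.8 = 3.5288.
β = √(1 − 1/γ²) = 0.95901. Lab-frame period = γτ = 3.5288×97.3 days = 343.35 days. Distance = βc × γτ = 0.95901 × 2.998×10⁸ m/s × 29665440 s = 8.5291×10^15 m = 8.53×10^12 km.

8.53×10^12 km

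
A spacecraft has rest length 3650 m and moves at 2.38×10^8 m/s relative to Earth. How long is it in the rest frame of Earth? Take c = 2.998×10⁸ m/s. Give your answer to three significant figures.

β = v/c = (2.38×10^8 m/s)/(2.998×10⁸ m/s) = 0.793863.
γ = 1/√(1 − β²) = 1/√(1 − 0.6302185) = 1/√0.3697815 = 1/0.608097 = 1.6445.
Length contraction: L = L₀/γ = 3650/1.6445 = 2220 m.

2220 m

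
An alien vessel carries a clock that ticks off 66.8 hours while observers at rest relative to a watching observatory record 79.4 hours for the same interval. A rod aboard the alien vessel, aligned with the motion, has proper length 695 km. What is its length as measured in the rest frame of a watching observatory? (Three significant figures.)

585 km

The time-dilation ratio gives γ = 79.4/66.8 = 1.18862.
L = L₀/γ = 695/1.18862 = 585 km.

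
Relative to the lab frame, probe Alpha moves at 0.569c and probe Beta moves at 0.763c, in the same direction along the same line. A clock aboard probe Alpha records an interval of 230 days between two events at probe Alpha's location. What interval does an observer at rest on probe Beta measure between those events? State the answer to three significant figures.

Transform probe Alpha's velocity into probe Beta's frame: (0.569 − 0.763)/(1 − 0.569·0.763) = −0.194/0.565853, so the relative speed is 0.34285c.
At |u| = 0.34285c, γ = (1 − 0.117546)^(−1/2) = 1.0645.
Probe Alpha's interval is proper; time dilation gives Δt_B = γΔτ = 1.0645 × 230 days = 245 days.

245 days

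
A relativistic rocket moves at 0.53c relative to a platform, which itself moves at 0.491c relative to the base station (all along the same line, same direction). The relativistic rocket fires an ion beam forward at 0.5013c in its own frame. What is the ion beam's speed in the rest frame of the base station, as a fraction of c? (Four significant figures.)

0.9327c

First combine the ion beam and relativistic rocket (S''→S'): u₁ = (0.5013 + 0.53)/(1 + 0.5013×0.53) = 1.0313/1.265689 = 0.81481.
Then combine with the platform (S'→S): u = (0.81481 + 0.491)/(1 + 0.81481×0.491) = 1.30581/1.40007171 = 0.93267.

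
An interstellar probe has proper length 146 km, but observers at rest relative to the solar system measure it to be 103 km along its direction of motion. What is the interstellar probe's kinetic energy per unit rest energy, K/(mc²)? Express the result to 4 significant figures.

γ = L₀/L = 146/103 = 1.41748.
Since K = (γ−1)mc², K/(mc²) = 1.41748 − 1 = 0.4175.

0.4175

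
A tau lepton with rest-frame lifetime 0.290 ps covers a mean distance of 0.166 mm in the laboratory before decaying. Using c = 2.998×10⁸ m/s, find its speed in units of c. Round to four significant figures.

0.8859c

d = βγcτ ⇒ βγ = d/(cτ) = 1.660×10^-4 m / (8.6942×10^-5 m) = 1.9093.
β = (βγ)/√(1+(βγ)²) = 1.9093/√4.64543 = 0.8859.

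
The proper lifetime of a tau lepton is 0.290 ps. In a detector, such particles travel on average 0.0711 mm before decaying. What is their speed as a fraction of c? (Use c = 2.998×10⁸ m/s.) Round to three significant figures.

d = βγcτ ⇒ βγ = d/(cτ) = 7.110×10^-5 m / (8.6942×10^-5 m) = 0.81779.
β = (βγ)/√(1+(βγ)²) = 0.81779/√1.66878 = 0.633.

0.633c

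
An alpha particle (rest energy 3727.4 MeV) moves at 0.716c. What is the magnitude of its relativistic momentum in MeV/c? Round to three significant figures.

γ = 1/√(1 − β²) = 1/√(1 − 0.512656) = 1/√0.487344 = 1/0.6981 = 1.4325.
Momentum: p = γβ·mc = 1.4325 × 0.716 × 3727.4 MeV/c = 3820 MeV/c.

3820 MeV/c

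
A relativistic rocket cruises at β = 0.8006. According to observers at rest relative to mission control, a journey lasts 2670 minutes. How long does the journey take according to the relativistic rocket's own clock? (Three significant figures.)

1600 minutes

β² = 0.64096036, so γ = 1/√0.35903964 = 1.6689.
The moving clock records proper time: Δτ = Δt/γ = 2670/1.6689 = 1600 minutes.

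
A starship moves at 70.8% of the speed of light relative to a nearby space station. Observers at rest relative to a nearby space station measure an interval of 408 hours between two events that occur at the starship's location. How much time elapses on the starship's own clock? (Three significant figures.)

288 hours

With β = 0.708, γ = 1/√(1 − 0.708²) = 1/√0.498736 = 1.416.
The starship's clock runs slow as seen from a nearby space station, so Δτ = Δt/γ = 408/1.416 = 288 hours.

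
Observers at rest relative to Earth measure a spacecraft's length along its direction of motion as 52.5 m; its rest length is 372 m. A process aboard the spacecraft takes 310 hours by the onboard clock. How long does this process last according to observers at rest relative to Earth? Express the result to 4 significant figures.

γ = L₀/L = 372/52.5 = 7.08571.
Δt = γΔτ = 7.08571 × 310 = 2197 hours.

2197 hours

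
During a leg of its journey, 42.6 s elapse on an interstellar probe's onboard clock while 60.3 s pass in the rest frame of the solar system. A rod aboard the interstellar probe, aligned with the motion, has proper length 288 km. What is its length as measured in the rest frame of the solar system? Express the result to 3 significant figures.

203 km

γ = Δt/Δτ = 60.3/42.6 = 1.41549.
L = L₀/γ = 288/1.41549 = 203 km.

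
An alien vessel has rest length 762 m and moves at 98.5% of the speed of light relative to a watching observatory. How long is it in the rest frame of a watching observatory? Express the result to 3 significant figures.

β² = 0.970225, so γ = 1/√0.029775 = 5.7953.
Length contraction: L = L₀/γ = 762/5.7953 = 131 m.

131 m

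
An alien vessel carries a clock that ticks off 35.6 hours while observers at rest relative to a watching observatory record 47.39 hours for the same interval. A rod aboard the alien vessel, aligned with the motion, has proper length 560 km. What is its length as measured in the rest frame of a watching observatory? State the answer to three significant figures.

421 km

The time-dilation ratio gives γ = 47.39/35.6 = 1.33118.
L = L₀/γ = 560/1.33118 = 421 km.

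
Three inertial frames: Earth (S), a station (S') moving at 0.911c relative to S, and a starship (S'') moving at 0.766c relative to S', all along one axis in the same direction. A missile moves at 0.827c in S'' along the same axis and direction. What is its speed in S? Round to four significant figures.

Compose velocities in two stages. Stage 1 (into S'): u₁ = (0.827+0.766)/(1+0.827×0.766) = 0.97522.
Stage 2 (into S): u = (0.97522+0.911)/(1+0.97522×0.911) = 0.99883, so the speed is 0.9988c.

0.9988c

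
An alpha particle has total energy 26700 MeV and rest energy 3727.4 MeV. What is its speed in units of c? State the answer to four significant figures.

0.9902c

Total energy E = γmc² gives γ = 26700/3727.4 = 7.1632.
Hence β = √(1 − 1/γ²) = √(1 − 0.0194888) = √0.9805112 = 0.9902.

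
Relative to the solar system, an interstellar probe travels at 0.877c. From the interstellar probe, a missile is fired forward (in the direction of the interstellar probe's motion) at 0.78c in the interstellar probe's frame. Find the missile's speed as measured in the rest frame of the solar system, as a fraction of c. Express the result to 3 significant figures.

0.984c

In units of c, u = (u' + v)/(1 + u'v) with u' = 0.78 and v = 0.877.
Numerator: 0.78 + 0.877 = 1.657. Denominator: 1 + (0.78)(0.877) = 1.68406.
u = 1.657/1.68406 = 0.98393, so the speed is 0.984c.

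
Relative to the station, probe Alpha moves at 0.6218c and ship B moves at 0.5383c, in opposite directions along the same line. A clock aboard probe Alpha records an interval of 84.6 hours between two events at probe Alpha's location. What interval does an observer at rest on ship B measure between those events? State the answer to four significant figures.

171.1 hours

Transform probe Alpha's velocity into ship B's frame: (0.6218 + 0.5383)/(1 + 0.6218·0.5383) = 1.1601/1.33471494, so the relative speed is 0.86917c.
At |u| = 0.86917c, γ = (1 − 0.755456)^(−1/2) = 2.0222.
Probe Alpha's interval is proper; time dilation gives Δt_B = γΔτ = 2.0222 × 84.6 hours = 171.1 hours.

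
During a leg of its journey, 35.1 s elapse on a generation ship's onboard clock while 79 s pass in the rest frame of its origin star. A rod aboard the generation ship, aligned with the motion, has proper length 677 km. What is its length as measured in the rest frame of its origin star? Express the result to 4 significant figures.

The time-dilation ratio gives γ = 79/35.1 = 2.25071.
L = L₀/γ = 677/2.25071 = 300.8 km.

300.8 km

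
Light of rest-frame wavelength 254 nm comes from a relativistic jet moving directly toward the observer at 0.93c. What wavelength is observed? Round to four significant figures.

48.37 nm

Relativistic Doppler for wavelength: λ_obs = λ_src · √((1−β)/(1+β)).
With β = 0.93: factor = √(0.07/1.93) = 0.19045.
λ_obs = 254 × 0.19045 = 48.37 nm.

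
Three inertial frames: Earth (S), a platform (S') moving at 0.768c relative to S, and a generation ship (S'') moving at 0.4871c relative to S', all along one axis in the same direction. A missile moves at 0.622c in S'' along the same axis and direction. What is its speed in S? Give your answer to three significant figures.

0.979c

Compose velocities in two stages. Stage 1 (into S'): u₁ = (0.622+0.4871)/(1+0.622×0.4871) = 0.85121.
Stage 2 (into S): u = (0.85121+0.768)/(1+0.85121×0.768) = 0.97913, so the speed is 0.979c.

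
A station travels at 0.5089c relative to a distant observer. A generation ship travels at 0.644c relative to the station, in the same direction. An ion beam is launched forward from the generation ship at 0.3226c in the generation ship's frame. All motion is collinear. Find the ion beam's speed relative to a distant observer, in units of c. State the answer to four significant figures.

0.9303c

First combine the ion beam and generation ship (S''→S'): u₁ = (0.3226 + 0.644)/(1 + 0.3226×0.644) = 0.9666/1.2077544 = 0.80033.
Then combine with the station (S'→S): u = (0.80033 + 0.5089)/(1 + 0.80033×0.5089) = 1.30923/1.407287937 = 0.93032.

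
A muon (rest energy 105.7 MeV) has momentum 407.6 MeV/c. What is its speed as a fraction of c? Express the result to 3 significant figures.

0.968c

βγ = pc/(mc²) = 407.6/105.7 = 3.8562.
Since γ² = 1 + (βγ)² = 15.8703, γ = √15.8703 = 3.98375, and β = (βγ)/γ = 3.8562/3.98375 = 0.968.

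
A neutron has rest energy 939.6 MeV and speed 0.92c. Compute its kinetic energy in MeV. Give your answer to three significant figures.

With β = 0.92, γ = 1/√(1 − 0.92²) = 1/√0.1536 = 2.5516.
Kinetic energy: K = (γ − 1)mc² = (2.5516 − 1) × 939.6 MeV = 1.5516 × 939.6 = 1460 MeV.

1460 MeV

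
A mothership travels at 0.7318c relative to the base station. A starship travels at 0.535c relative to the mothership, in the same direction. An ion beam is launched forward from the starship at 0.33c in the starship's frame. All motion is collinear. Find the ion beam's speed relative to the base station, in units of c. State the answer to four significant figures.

Apply u = (u'+v)/(1+u'v) twice. Ion beam in the mothership frame: (0.33+0.535)/(1+0.33·0.535) = 0.865/1.17655 = 0.7352c.
That velocity, transformed to the rest frame of the base station: (0.7352+0.7318)/(1+0.7352·0.7318) = 1.467/1.53801936 = 0.95382c.

0.9538c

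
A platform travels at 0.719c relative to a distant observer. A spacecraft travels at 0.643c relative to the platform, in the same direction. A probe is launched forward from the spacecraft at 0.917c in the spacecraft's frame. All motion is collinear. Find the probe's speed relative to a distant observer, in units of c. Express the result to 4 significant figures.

0.9969c

Apply u = (u'+v)/(1+u'v) twice. Probe in the platform frame: (0.917+0.643)/(1+0.917·0.643) = 1.56/1.589631 = 0.98136c.
That velocity, transformed to the rest frame of a distant observer: (0.98136+0.719)/(1+0.98136·0.719) = 1.70036/1.70559784 = 0.99693c.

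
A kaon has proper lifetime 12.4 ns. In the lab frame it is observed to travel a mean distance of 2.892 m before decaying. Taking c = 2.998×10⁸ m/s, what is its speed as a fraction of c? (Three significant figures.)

d = βγcτ ⇒ βγ = d/(cτ) = 2.892 m / (3.71752 m) = 0.77794.
β = (βγ)/√(1+(βγ)²) = 0.77794/√1.605191 = 0.614.

0.614c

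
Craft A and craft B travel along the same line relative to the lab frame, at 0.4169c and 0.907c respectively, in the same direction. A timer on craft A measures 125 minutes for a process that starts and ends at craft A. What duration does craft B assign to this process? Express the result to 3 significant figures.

Speed of craft A in craft B's frame: u = (v_A − v_B)/(1 − v_A v_B/c²) = (0.4169 − 0.907)/(1 − 0.4169×0.907) = −0.4901/0.6218717 = −0.7881; |u| = 0.7881c.
γ for this relative speed: γ = 1/√(1 − 0.621102) = 1.6246.
Craft A's interval is proper; time dilation gives Δt_B = γΔτ = 1.6246 × 125 minutes = 203 minutes.

203 minutes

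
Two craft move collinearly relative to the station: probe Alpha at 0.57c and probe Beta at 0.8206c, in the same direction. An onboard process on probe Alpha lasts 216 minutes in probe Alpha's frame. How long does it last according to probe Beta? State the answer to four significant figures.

244.8 minutes

The velocity of probe Alpha relative to probe Beta is (0.57 − 0.8206)c / (1 − 0.57×0.8206) = −0.47082c; relative speed 0.47082c.
At |u| = 0.47082c, γ = (1 − 0.221671)^(−1/2) = 1.1335.
Probe Alpha's interval is proper; time dilation gives Δt_B = γΔτ = 1.1335 × 216 minutes = 244.8 minutes.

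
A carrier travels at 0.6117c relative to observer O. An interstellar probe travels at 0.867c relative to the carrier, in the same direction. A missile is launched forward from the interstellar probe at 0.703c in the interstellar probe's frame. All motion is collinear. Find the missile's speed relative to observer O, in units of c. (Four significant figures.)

Apply u = (u'+v)/(1+u'v) twice. Missile in the carrier frame: (0.703+0.867)/(1+0.703·0.867) = 1.57/1.609501 = 0.97546c.
That velocity, transformed to the rest frame of observer O: (0.97546+0.6117)/(1+0.97546·0.6117) = 1.58716/1.596688882 = 0.99403c.

0.9940c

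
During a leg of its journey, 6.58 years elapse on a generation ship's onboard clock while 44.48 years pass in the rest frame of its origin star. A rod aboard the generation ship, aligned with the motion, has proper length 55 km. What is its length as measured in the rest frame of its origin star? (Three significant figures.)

8.14 km

The time-dilation ratio gives γ = 44.48/6.58 = 6.75988.
L = L₀/γ = 55/6.75988 = 8.14 km.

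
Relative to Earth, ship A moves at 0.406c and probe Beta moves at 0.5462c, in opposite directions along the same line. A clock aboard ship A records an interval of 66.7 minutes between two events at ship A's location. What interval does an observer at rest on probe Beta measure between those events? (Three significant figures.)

106 minutes

Speed of ship A in probe Beta's frame: u = (v_A + v_B)/(1 + v_A v_B/c²) = (0.406 + 0.5462)/(1 + 0.406×0.5462) = 0.9522/1.2217572 = 0.77937; |u| = 0.77937c.
γ for this relative speed: γ = 1/√(1 − 0.607418) = 1.596.
The clock on ship A records proper time, so probe Beta measures Δt = γΔτ = 1.596 × 66.7 = 106 minutes.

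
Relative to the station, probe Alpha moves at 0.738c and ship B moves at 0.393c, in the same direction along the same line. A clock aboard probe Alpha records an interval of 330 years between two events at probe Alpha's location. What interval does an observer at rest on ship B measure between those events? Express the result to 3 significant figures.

Transform probe Alpha's velocity into ship B's frame: (0.738 − 0.393)/(1 − 0.738·0.393) = 0.345/0.709966, so the relative speed is 0.48594c.
At |u| = 0.48594c, γ = (1 − 0.236138)^(−1/2) = 1.1442.
The clock on probe Alpha records proper time, so ship B measures Δt = γΔτ = 1.1442 × 330 = 378 years.

378 years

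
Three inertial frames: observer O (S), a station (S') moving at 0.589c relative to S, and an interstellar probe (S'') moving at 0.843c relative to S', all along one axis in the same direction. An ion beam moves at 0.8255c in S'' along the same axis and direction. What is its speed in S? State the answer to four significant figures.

Apply u = (u'+v)/(1+u'v) twice. Ion beam in the station frame: (0.8255+0.843)/(1+0.8255·0.843) = 1.6685/1.6958965 = 0.98385c.
That velocity, transformed to the rest frame of observer O: (0.98385+0.589)/(1+0.98385·0.589) = 1.57285/1.57948765 = 0.9958c.

0.9958c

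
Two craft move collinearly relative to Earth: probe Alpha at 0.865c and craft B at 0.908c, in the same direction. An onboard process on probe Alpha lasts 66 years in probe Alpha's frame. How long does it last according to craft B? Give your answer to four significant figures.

Speed of probe Alpha in craft B's frame: u = (v_A − v_B)/(1 − v_A v_B/c²) = (0.865 − 0.908)/(1 − 0.865×0.908) = −0.043/0.21458 = −0.20039; |u| = 0.20039c.
γ for this relative speed: γ = 1/√(1 − 0.0401562) = 1.0207.
The clock on probe Alpha records proper time, so craft B measures Δt = γΔτ = 1.0207 × 66 = 67.37 years.

67.37 years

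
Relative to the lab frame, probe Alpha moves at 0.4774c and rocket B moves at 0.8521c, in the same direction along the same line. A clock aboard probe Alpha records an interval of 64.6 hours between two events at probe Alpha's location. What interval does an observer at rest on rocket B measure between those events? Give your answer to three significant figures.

83.3 hours

Transform probe Alpha's velocity into rocket B's frame: (0.4774 − 0.8521)/(1 − 0.4774·0.8521) = −0.3747/0.59320746, so the relative speed is 0.63165c.
At |u| = 0.63165c, γ = (1 − 0.398982)^(−1/2) = 1.2899.
Probe Alpha's interval is proper; time dilation gives Δt_B = γΔτ = 1.2899 × 64.6 hours = 83.3 hours.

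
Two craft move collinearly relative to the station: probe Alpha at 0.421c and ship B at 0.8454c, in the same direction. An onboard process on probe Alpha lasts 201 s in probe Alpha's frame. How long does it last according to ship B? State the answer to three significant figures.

267 s

The velocity of probe Alpha relative to ship B is (0.421 − 0.8454)c / (1 − 0.421×0.8454) = −0.65892c; relative speed 0.65892c.
γ for this relative speed: γ = 1/√(1 − 0.434176) = 1.3294.
Probe Alpha's interval is proper; time dilation gives Δt_B = γΔτ = 1.3294 × 201 s = 267 s.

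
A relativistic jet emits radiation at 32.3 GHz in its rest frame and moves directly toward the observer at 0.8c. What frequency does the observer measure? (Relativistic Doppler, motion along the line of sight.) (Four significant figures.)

Relativistic Doppler (source moving toward): f_obs = f_src · √((1+β)/(1−β)).
With β = 0.8: factor = √(1.8/0.2) = 3.
f_obs = 32.3 × 3 = 96.90 GHz.

96.90 GHz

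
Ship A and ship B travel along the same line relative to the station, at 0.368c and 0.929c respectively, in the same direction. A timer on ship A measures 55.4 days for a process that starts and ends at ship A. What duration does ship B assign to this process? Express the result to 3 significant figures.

106 days

Transform ship A's velocity into ship B's frame: (0.368 − 0.929)/(1 − 0.368·0.929) = −0.561/0.658128, so the relative speed is 0.85242c.
γ for this relative speed: γ = 1/√(1 − 0.72662) = 1.9126.
The clock on ship A records proper time, so ship B measures Δt = γΔτ = 1.9126 × 55.4 = 106 days.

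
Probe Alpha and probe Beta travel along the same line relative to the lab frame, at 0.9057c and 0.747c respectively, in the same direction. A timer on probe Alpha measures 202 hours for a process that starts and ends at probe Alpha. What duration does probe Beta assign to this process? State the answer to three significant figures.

Transform probe Alpha's velocity into probe Beta's frame: (0.9057 − 0.747)/(1 − 0.9057·0.747) = 0.1587/0.3234421, so the relative speed is 0.49066c.
γ for this relative speed: γ = 1/√(1 − 0.240747) = 1.1476.
Probe Alpha's interval is proper; time dilation gives Δt_B = γΔτ = 1.1476 × 202 hours = 232 hours.

232 hours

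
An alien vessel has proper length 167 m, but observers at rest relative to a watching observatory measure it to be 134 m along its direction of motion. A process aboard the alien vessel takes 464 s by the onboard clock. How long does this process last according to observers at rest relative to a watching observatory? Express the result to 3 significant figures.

578 s

From L = L₀/γ: γ = 167/134 = 1.24627.
The same γ dilates the second interval: 1.24627 × 464 s = 578 s.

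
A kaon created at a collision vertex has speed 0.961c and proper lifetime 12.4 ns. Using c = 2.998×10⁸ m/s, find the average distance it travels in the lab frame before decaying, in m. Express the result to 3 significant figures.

γ = 1/√(1 − β²) = 1/√(1 − 0.923521) = 1/√0.076479 = 1/0.276548 = 3.616.
Lab-frame lifetime: Δt = γτ = 3.616 × 12.4 ns = 44.838 ns.
Distance: d = vΔt = 0.961 × 2.998×10⁸ m/s × 4.4838×10^-8 s = 12.9 m.

12.9 m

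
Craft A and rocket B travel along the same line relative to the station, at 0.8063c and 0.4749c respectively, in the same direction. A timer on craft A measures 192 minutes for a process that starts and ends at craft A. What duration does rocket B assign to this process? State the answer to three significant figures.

228 minutes

The velocity of craft A relative to rocket B is (0.8063 − 0.4749)c / (1 − 0.8063×0.4749) = 0.53704c; relative speed 0.53704c.
γ for this relative speed: γ = 1/√(1 − 0.288412) = 1.1855.
The clock on craft A records proper time, so rocket B measures Δt = γΔτ = 1.1855 × 192 = 228 minutes.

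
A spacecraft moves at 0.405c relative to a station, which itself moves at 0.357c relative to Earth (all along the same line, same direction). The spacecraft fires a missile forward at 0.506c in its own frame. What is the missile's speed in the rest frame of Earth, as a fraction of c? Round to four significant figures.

0.8765c

Apply u = (u'+v)/(1+u'v) twice. Missile in the station frame: (0.506+0.405)/(1+0.506·0.405) = 0.911/1.20493 = 0.75606c.
That velocity, transformed to the rest frame of Earth: (0.75606+0.357)/(1+0.75606·0.357) = 1.11306/1.26991342 = 0.87648c.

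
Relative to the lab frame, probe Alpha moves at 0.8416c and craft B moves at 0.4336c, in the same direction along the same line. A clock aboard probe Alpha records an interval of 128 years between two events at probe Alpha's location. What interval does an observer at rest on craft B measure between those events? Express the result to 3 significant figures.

167 years

Transform probe Alpha's velocity into craft B's frame: (0.8416 − 0.4336)/(1 − 0.8416·0.4336) = 0.408/0.63508224, so the relative speed is 0.64244c.
At |u| = 0.64244c, γ = (1 − 0.412729)^(−1/2) = 1.3049.
Probe Alpha's interval is proper; time dilation gives Δt_B = γΔτ = 1.3049 × 128 years = 167 years.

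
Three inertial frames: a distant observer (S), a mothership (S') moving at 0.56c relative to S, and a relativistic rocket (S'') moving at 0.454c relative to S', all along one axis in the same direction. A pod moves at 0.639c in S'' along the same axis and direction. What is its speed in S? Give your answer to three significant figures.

Compose velocities in two stages. Stage 1 (into S'): u₁ = (0.639+0.454)/(1+0.639×0.454) = 0.84722.
Stage 2 (into S): u = (0.84722+0.56)/(1+0.84722×0.56) = 0.95441, so the speed is 0.954c.

0.954c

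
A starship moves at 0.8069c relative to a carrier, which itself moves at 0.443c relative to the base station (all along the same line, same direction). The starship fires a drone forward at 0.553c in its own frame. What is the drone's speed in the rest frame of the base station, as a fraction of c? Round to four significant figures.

Compose velocities in two stages. Stage 1 (into S'): u₁ = (0.553+0.8069)/(1+0.553×0.8069) = 0.94032.
Stage 2 (into S): u = (0.94032+0.443)/(1+0.94032×0.443) = 0.97653, so the speed is 0.9765c.

0.9765c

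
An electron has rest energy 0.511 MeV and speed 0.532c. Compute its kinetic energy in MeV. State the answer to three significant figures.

With β = 0.532, γ = 1/√(1 − 0.532²) = 1/√0.716976 = 1.18099.
Kinetic energy: K = (γ − 1)mc² = (1.18099 − 1) × 0.511 MeV = 0.18099 × 0.511 = 0.0925 MeV.

0.0925 MeV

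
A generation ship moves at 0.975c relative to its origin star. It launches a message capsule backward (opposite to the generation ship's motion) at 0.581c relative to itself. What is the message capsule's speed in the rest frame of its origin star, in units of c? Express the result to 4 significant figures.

Relativistic velocity addition: u = (u' + v)/(1 + u'v/c²), with u' = −0.581c and v = 0.975c.
Numerator: −0.581 + 0.975 = 0.394. Denominator: 1 + (−0.581)(0.975) = 0.433525.
u = 0.394/0.433525 = 0.90883, so the speed is 0.9088c.

0.9088c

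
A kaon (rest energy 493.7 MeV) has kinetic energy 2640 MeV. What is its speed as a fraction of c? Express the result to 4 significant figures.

0.9875c

K = (γ−1)mc², so γ = 1 + 2640/493.7 = 6.3474.
Then v/c = √(1 − γ⁻²) = √(1 − 0.0248204) = √0.9751796 = 0.9875.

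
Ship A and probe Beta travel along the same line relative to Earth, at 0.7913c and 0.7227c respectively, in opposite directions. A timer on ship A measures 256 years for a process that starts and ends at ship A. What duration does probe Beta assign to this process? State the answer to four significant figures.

952.2 years

Speed of ship A in probe Beta's frame: u = (v_A + v_B)/(1 + v_A v_B/c²) = (0.7913 + 0.7227)/(1 + 0.7913×0.7227) = 1.514/1.57187251 = 0.96318; |u| = 0.96318c.
γ for this relative speed: γ = 1/√(1 − 0.927716) = 3.7195.
Ship A's interval is proper; time dilation gives Δt_B = γΔτ = 3.7195 × 256 years = 952.2 years.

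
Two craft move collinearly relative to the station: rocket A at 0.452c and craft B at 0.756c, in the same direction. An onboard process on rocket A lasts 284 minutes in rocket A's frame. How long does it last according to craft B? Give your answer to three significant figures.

The velocity of rocket A relative to craft B is (0.452 − 0.756)c / (1 − 0.452×0.756) = −0.4618c; relative speed 0.4618c.
At |u| = 0.4618c, γ = (1 − 0.213259)^(−1/2) = 1.1274.
The clock on rocket A records proper time, so craft B measures Δt = γΔτ = 1.1274 × 284 = 320 minutes.

320 minutes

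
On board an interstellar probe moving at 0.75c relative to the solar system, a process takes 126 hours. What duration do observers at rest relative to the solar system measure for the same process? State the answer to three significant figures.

With β = 0.75, γ = 1/√(1 − 0.75²) = 1/√0.4375 = 1.5119.
The onboard clock measures proper time, so the interval in the rest frame of the solar system is dilated: Δt = γ·Δτ = 1.5119 × 126 hours = 190 hours.

190 hours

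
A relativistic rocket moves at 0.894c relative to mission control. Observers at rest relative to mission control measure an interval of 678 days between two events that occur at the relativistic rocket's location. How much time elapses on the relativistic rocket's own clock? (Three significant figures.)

304 days

With β = 0.894, γ = 1/√(1 − 0.894²) = 1/√0.200764 = 2.2318.
The moving clock records proper time: Δτ = Δt/γ = 678/2.2318 = 304 days.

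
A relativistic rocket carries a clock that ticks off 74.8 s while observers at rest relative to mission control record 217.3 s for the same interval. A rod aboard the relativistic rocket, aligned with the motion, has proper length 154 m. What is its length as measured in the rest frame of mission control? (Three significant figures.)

53.0 m

From Δt = γΔτ: γ = 217.3/74.8 = 2.90508.
L = L₀/γ = 154/2.90508 = 53.0 m.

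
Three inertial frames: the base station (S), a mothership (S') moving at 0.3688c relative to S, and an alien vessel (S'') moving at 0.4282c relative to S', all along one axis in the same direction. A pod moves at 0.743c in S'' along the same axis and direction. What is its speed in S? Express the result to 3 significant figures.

Compose velocities in two stages. Stage 1 (into S'): u₁ = (0.743+0.4282)/(1+0.743×0.4282) = 0.88852.
Stage 2 (into S): u = (0.88852+0.3688)/(1+0.88852×0.3688) = 0.947, so the speed is 0.947c.

0.947c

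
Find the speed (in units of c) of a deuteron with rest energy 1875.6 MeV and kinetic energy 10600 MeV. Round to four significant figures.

0.9886c

γ = 1 + K/(mc²) = 1 + 10600/1875.6 = 6.6515.
β = √(1 − 1/γ²) = √(1 − 0.0226027) = √0.9773973 = 0.9886.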